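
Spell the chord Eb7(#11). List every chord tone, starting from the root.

Eb7(#11) is a dominant seventh sharp eleven built on E♭.
- root: E♭
- major 3rd: G
- perfect 5th: B♭
- minor 7th: D♭
- augmented 11th: A

E♭, G, B♭, D♭, A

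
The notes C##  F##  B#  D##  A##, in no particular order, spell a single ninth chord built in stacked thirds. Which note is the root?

B#

Arranged so that each adjacent pair is a third by letter name: B# – D## – F## – A## – C##.
The bottom of that stack, B#, is the root (this is B# major ninth).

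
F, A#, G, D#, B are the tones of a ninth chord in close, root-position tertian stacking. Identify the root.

Stacking in thirds gives G – B – D# – F – A#, so G is the root — G dominant seventh sharp nine sharp five.

G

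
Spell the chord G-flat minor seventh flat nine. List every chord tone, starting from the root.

Gb  Bbb  Db  Fb  Abb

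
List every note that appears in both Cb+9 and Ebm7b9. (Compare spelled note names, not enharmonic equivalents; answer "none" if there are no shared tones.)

Eb – Db

Cb+9 = Cb, Eb, G, Bbb, Db.
Ebm7b9 = Eb, Gb, Bb, Db, Fb.
Shared: Eb, Db.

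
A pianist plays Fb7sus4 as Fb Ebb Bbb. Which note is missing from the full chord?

The full Fb7sus4 chord is Fb, Bbb, Cb, Ebb.
Comparing with the voicing, the perfect 5th (5th) — Cb — is absent.

Cb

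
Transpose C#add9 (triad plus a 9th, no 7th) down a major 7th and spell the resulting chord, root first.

C# down a major 7th → D. New chord: D added-ninth.
root → D
3rd (major 3rd) → F#
5th (perfect 5th) → A
9th (major 9th) → E

D, F#, A, E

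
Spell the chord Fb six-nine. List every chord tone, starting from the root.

F-flat, A-flat, C-flat, D-flat, G-flat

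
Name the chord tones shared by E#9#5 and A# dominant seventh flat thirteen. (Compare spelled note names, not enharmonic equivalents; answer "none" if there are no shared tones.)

E#

E#9#5 = E#, G##, B##, D#, F##.
A# dominant seventh flat thirteen = A#, C##, E#, G#, F#.
Shared: E#.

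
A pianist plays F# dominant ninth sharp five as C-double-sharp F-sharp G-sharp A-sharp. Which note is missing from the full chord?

The full F# dominant ninth sharp five chord is F-sharp, A-sharp, C-double-sharp, E, G-sharp.
Comparing with the voicing, the minor 7th (7th) — E — is absent.

E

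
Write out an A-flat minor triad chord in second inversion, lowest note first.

In root position, A-flat minor triad is A♭–C♭–E♭.
Second inversion puts the fifth (E♭) in the bass.

E♭  A♭  C♭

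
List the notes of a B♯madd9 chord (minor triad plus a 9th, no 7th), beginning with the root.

B♯madd9 is a minor added-ninth built on B♯.
Root: B♯
Minor 3rd (3rd): D♯
Perfect 5th (5th): F𝄪
Major 9th (9th): C𝄪

B♯, D♯, F𝄪, C𝄪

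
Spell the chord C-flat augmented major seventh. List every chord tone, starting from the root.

C-flat augmented major seventh is an augmented major seventh built on C-flat.
C-flat — root
E-flat — major 3rd
G — augmented 5th
B-flat — major 7th

C-flat, E-flat, G, B-flat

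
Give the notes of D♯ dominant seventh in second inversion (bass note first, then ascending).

D♯ dominant seventh = D#–F##–A#–C#; second inversion → fifth (A#) lowest.

A# C# D# F##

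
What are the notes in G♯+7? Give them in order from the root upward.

G# B# D## F#

G♯+7: augmented seventh on G#.
- root: G#
- major 3rd: B#
- augmented 5th: D##
- minor 7th: F#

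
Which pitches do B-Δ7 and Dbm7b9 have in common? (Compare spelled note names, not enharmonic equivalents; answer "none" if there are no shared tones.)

B-Δ7 = B, D, F#, A#.
Dbm7b9 = Db, Fb, Ab, Cb, Ebb.
Shared: none.

none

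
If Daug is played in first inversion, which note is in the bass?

Daug = D–F#–A#. First inversion → third in the bass = F#.

F#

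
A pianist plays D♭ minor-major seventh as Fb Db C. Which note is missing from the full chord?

The full D♭ minor-major seventh chord is Db, Fb, Ab, C.
Comparing with the voicing, the perfect 5th (5th) — Ab — is absent.

Ab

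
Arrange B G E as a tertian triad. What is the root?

E

Stacking in thirds gives E – G – B, so E is the root — E minor triad.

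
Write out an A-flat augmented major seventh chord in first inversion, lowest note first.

A-flat augmented major seventh = Ab–C–E–G; first inversion → third (C) lowest.

C, E, G, Ab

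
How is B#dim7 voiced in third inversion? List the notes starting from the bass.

B#dim7 = B#–D#–F#–A; third inversion → seventh (A) lowest.

A  B#  D#  F#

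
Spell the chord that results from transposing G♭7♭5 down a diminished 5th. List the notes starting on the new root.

C, E, G♭, B♭

G♭ down a diminished 5th → C. New chord: C dominant seventh flat five.
C — root
E — major 3rd
G♭ — diminished 5th
B♭ — minor 7th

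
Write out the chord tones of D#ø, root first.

D#ø is a half-diminished seventh built on D♯.
Root: D♯
Minor 3rd (3rd): F♯
Diminished 5th (5th): A
Minor 7th (7th): C♯

D♯ – F♯ – A – C♯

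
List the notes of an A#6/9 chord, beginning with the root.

A#, C##, E#, F##, B#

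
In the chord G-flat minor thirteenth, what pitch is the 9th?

A-flat

Root of G-flat minor thirteenth = G-flat. The 9th is a major 9th: G-flat up a major 9th → A-flat.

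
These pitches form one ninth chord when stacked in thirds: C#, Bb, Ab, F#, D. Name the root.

Bb

Arranged so that each adjacent pair is a third by letter name: Bb – D – F# – Ab – C#.
The bottom of that stack, Bb, is the root (this is Bb dominant seventh sharp nine sharp five).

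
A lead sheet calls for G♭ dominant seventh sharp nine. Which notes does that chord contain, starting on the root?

Gb  Bb  Db  Fb  A

G♭ dominant seventh sharp nine: dominant seventh sharp nine on Gb.
Root: Gb
Major 3rd (3rd): Bb
Perfect 5th (5th): Db
Minor 7th (7th): Fb
Augmented 9th (9th): A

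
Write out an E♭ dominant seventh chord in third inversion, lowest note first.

In root position, E♭ dominant seventh is E-flat–G–B-flat–D-flat.
Third inversion puts the seventh (D-flat) in the bass.

D-flat  E-flat  G  B-flat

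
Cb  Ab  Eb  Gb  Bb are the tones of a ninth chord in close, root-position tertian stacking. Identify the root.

Stacking in thirds gives Ab – Cb – Eb – Gb – Bb, so Ab is the root — Ab minor ninth.

Ab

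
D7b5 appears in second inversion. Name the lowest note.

Ab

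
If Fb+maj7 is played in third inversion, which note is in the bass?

E♭

Fb+maj7 in root position is F♭–A♭–C–E♭.
Third inversion places the seventh in the bass, which is E♭.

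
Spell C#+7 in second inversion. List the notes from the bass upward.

G## B C# E#

C#+7 = C#–E#–G##–B; second inversion → fifth (G##) lowest.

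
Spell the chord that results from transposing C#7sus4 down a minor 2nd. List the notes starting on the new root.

Transposed root: C♯ → B♯ (minor 2nd down). So we spell B♯ dominant seventh suspended fourth:
B♯ — root
E♯ — perfect 4th
F𝄪 — perfect 5th
A♯ — minor 7th

B♯ – E♯ – F𝄪 – A♯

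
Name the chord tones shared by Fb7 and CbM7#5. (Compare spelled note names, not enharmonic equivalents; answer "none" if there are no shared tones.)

Cb

Fb7: Fb Ab Cb Ebb
CbM7#5: Cb Eb G Bb
Common to both → Cb.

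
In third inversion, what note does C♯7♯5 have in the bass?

C♯7♯5 = C#–E#–G##–B. Third inversion → seventh in the bass = B.

B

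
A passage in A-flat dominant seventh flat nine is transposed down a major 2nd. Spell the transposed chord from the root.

Gb, Bb, Db, Fb, Abb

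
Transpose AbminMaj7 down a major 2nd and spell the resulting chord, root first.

A major 2nd down from Ab is Gb, so the new chord is Gb minor-major seventh.
- root: Gb
- minor 3rd: Bbb
- perfect 5th: Db
- major 7th: F

Gb Bbb Db F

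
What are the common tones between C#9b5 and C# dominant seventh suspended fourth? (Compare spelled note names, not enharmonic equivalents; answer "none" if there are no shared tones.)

C#9b5: C♯ E♯ G B D♯
C# dominant seventh suspended fourth: C♯ F♯ G♯ B
Common to both → C♯, B.

C♯ – B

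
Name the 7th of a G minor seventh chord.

F

Root of G minor seventh = G. The 7th is a minor 7th: G up a minor 7th → F.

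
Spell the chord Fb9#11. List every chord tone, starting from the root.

Fb9#11: dominant ninth sharp eleven on Fb.
Root: Fb
Major 3rd (3rd): Ab
Perfect 5th (5th): Cb
Minor 7th (7th): Ebb
Major 9th (9th): Gb
Augmented 11th (11th): Bb

Fb – Ab – Cb – Ebb – Gb – Bb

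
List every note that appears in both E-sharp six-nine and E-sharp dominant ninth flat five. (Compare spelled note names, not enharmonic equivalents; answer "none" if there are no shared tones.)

E-sharp – G-double-sharp – F-double-sharp

E-sharp six-nine: E-sharp G-double-sharp B-sharp C-double-sharp F-double-sharp
E-sharp dominant ninth flat five: E-sharp G-double-sharp B D-sharp F-double-sharp
Common to both → E-sharp, G-double-sharp, F-double-sharp.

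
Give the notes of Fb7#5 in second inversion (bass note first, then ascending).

C, Ebb, Fb, Ab

In root position, Fb7#5 is Fb–Ab–C–Ebb.
Second inversion puts the fifth (C) in the bass.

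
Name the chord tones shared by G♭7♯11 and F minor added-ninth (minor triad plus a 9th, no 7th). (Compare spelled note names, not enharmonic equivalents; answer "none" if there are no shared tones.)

C

G♭7♯11: Gb Bb Db Fb C
F minor added-ninth: F Ab C G
Common to both → C.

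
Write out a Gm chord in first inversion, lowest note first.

Bb  D  G

In root position, Gm is G–Bb–D.
First inversion puts the third (Bb) in the bass.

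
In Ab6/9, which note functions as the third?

Ab6/9 is built on Ab; its 3rd is a major 3rd above the root.
A third above A uses the letter C, and the major 3rd above Ab is C.

C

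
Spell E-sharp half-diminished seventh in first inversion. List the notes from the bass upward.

G♯  B  D♯  E♯

In root position, E-sharp half-diminished seventh is E♯–G♯–B–D♯.
First inversion puts the third (G♯) in the bass.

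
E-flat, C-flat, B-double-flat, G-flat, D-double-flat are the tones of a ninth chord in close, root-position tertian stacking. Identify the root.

C-flat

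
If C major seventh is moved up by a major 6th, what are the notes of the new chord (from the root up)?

A major 6th up from C is A, so the new chord is A major seventh.
Root: A
Major 3rd (3rd): C#
Perfect 5th (5th): E
Major 7th (7th): G#

A – C# – E – G#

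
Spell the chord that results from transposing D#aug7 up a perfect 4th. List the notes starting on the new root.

Transposed root: D# → G# (perfect 4th up). So we spell G# augmented seventh:
Root: G#
Major 3rd (3rd): B#
Augmented 5th (5th): D##
Minor 7th (7th): F#

G# – B# – D## – F#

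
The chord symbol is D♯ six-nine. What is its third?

D♯ six-nine is built on D-sharp; its 3rd is a major 3rd above the root.
A third above D uses the letter F, and the major 3rd above D-sharp is F-double-sharp.

F-double-sharp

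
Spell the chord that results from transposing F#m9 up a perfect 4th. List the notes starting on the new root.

B, D, F#, A, C#

F# up a perfect 4th → B. New chord: B minor ninth.
- root: B
- minor 3rd: D
- perfect 5th: F#
- minor 7th: A
- major 9th: C#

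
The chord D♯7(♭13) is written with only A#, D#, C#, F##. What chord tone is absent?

B

D♯7(♭13) = D#, F##, A#, C#, B. The voicing lacks the 13th (minor 13th), B.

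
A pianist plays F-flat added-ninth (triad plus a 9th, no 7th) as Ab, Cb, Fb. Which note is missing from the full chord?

Gb

The full F-flat added-ninth chord is Fb, Ab, Cb, Gb.
Comparing with the voicing, the major 9th (9th) — Gb — is absent.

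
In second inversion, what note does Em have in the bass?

B

Em in root position is E–G–B.
Second inversion places the fifth in the bass, which is B.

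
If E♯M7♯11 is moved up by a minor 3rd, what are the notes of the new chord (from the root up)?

G#, B#, D#, F##, C##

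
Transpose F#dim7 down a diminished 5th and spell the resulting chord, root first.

B# – D# – F# – A

A diminished 5th down from F# is B#, so the new chord is B# diminished seventh.
B# — root
D# — minor 3rd
F# — diminished 5th
A — diminished 7th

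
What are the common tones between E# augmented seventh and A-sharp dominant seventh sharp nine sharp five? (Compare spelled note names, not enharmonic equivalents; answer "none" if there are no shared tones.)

B-double-sharp

E# augmented seventh: E-sharp G-double-sharp B-double-sharp D-sharp
A-sharp dominant seventh sharp nine sharp five: A-sharp C-double-sharp E-double-sharp G-sharp B-double-sharp
Common to both → B-double-sharp.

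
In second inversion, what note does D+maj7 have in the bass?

D+maj7 in root position is D–F#–A#–C#.
Second inversion places the fifth in the bass, which is A#.

A#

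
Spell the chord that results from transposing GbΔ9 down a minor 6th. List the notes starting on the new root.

Bb, D, F, A, C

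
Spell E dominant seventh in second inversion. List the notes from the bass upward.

B  D  E  G-sharp

In root position, E dominant seventh is E–G-sharp–B–D.
Second inversion puts the fifth (B) in the bass.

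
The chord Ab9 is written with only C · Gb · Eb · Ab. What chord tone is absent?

Ab9 = Ab, C, Eb, Gb, Bb. The voicing lacks the 9th (major 9th), Bb.

Bb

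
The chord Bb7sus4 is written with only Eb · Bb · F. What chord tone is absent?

Ab

Bb7sus4 = Bb, Eb, F, Ab. The voicing lacks the 7th (minor 7th), Ab.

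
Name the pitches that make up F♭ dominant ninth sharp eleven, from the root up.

Fb, Ab, Cb, Ebb, Gb, Bb

Root Fb, quality dominant ninth sharp eleven:
- root: Fb
- major 3rd: Ab
- perfect 5th: Cb
- minor 7th: Ebb
- major 9th: Gb
- augmented 11th: Bb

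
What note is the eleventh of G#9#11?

G#9#11 is built on G#; its 11th is an augmented 11th above the root.
A fourth above G uses the letter C, and the augmented 11th above G# is C##.

C##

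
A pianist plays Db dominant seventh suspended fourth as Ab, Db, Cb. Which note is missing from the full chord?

Gb

The full Db dominant seventh suspended fourth chord is Db, Gb, Ab, Cb.
Comparing with the voicing, the perfect 4th (4th) — Gb — is absent.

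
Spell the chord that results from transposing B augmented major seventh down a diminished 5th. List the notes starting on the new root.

E♯, G𝄪, B𝄪, D𝄪

A diminished 5th down from B is E♯, so the new chord is E♯ augmented major seventh.
E♯ — root
G𝄪 — major 3rd
B𝄪 — augmented 5th
D𝄪 — major 7th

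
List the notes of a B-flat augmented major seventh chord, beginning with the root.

B-flat augmented major seventh: augmented major seventh on Bb.
Bb — root
D — major 3rd
F# — augmented 5th
A — major 7th

Bb, D, F#, A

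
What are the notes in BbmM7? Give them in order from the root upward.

Bb Db F A

BbmM7: minor-major seventh on Bb.
- root: Bb
- minor 3rd: Db
- perfect 5th: F
- major 7th: A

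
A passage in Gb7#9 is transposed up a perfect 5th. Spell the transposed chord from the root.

Gb up a perfect 5th → Db. New chord: Db dominant seventh sharp nine.
Root: Db
Major 3rd (3rd): F
Perfect 5th (5th): Ab
Minor 7th (7th): Cb
Augmented 9th (9th): E

Db F Ab Cb E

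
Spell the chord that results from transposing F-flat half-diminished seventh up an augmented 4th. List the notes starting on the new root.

Bb Db Fb Ab

Fb up an augmented 4th → Bb. New chord: Bb half-diminished seventh.
root → Bb
3rd (minor 3rd) → Db
5th (diminished 5th) → Fb
7th (minor 7th) → Ab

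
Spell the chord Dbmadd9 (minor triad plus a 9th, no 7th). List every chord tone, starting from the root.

Db Fb Ab Eb

Dbmadd9 is a minor added-ninth built on Db.
Db — root
Fb — minor 3rd
Ab — perfect 5th
Eb — major 9th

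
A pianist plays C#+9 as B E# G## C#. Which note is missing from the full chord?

D#

The full C#+9 chord is C#, E#, G##, B, D#.
Comparing with the voicing, the major 9th (9th) — D# — is absent.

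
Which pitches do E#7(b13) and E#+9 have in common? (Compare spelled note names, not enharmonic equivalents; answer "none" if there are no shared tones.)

E#7(b13): E♯ G𝄪 B♯ D♯ C♯
E#+9: E♯ G𝄪 B𝄪 D♯ F𝄪
Common to both → E♯, G𝄪, D♯.

E♯, G𝄪, D♯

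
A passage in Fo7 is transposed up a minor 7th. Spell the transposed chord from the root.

Eb  Gb  Bbb  Dbb

A minor 7th up from F is Eb, so the new chord is Eb diminished seventh.
- root: Eb
- minor 3rd: Gb
- diminished 5th: Bbb
- diminished 7th: Dbb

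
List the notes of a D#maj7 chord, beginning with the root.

D#, F##, A#, C##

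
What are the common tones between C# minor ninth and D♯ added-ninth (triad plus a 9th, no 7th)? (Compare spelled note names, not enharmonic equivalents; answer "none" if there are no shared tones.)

D-sharp

C# minor ninth: C-sharp E G-sharp B D-sharp
D♯ added-ninth: D-sharp F-double-sharp A-sharp E-sharp
Common to both → D-sharp.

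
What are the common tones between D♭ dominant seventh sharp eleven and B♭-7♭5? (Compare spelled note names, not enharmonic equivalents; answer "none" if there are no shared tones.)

D♭ dominant seventh sharp eleven = D♭, F, A♭, C♭, G.
B♭-7♭5 = B♭, D♭, F♭, A♭.
Shared: D♭, A♭.

D♭, A♭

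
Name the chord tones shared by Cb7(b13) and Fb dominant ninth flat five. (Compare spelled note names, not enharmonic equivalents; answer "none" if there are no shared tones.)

Cb7(b13) = Cb, Eb, Gb, Bbb, Abb.
Fb dominant ninth flat five = Fb, Ab, Cbb, Ebb, Gb.
Shared: Gb.

Gb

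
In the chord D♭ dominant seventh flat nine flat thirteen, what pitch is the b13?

B-double-flat

Root of D♭ dominant seventh flat nine flat thirteen = D-flat. The 13th is a minor 13th: D-flat up a minor 13th → B-double-flat.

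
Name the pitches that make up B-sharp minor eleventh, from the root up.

B-sharp  D-sharp  F-double-sharp  A-sharp  C-double-sharp  E-sharp

B-sharp minor eleventh is a minor eleventh built on B-sharp.
root → B-sharp
3rd (minor 3rd) → D-sharp
5th (perfect 5th) → F-double-sharp
7th (minor 7th) → A-sharp
9th (major 9th) → C-double-sharp
11th (perfect 11th) → E-sharp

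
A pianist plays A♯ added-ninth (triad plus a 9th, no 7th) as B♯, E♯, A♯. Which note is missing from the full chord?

C𝄪

A♯ added-ninth = A♯, C𝄪, E♯, B♯. The voicing lacks the 3rd (major 3rd), C𝄪.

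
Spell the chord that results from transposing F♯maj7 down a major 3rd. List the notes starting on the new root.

F# down a major 3rd → D. New chord: D major seventh.
D — root
F# — major 3rd
A — perfect 5th
C# — major 7th

D, F#, A, C#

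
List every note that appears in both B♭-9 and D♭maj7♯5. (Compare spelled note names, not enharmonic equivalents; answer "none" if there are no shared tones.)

D♭, F, C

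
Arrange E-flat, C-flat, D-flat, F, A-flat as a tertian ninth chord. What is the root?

Stacking in thirds gives D-flat – F – A-flat – C-flat – E-flat, so D-flat is the root — D-flat dominant ninth.

D-flat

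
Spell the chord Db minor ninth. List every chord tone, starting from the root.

Db minor ninth is a minor ninth built on D-flat.
root → D-flat
3rd (minor 3rd) → F-flat
5th (perfect 5th) → A-flat
7th (minor 7th) → C-flat
9th (major 9th) → E-flat

D-flat F-flat A-flat C-flat E-flat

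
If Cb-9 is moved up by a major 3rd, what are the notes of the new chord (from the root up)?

Eb – Gb – Bb – Db – F

Transposed root: Cb → Eb (major 3rd up). So we spell Eb minor ninth:
Eb — root
Gb — minor 3rd
Bb — perfect 5th
Db — minor 7th
F — major 9th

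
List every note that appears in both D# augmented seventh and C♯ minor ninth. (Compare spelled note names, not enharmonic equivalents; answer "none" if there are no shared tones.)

D-sharp  C-sharp

D# augmented seventh = D-sharp, F-double-sharp, A-double-sharp, C-sharp.
C♯ minor ninth = C-sharp, E, G-sharp, B, D-sharp.
Shared: D-sharp, C-sharp.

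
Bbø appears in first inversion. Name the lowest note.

Bbø = Bb–Db–Fb–Ab. First inversion → third in the bass = Db.

Db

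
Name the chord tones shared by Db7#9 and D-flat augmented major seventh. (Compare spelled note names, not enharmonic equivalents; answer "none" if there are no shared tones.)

Db F

Db7#9: Db F Ab Cb E
D-flat augmented major seventh: Db F A C
Common to both → Db, F.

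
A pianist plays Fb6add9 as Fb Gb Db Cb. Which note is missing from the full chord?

Ab

The full Fb6add9 chord is Fb, Ab, Cb, Db, Gb.
Comparing with the voicing, the major 3rd (3rd) — Ab — is absent.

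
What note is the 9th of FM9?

Root of FM9 = F. The 9th is a major 9th: F up a major 9th → G.

G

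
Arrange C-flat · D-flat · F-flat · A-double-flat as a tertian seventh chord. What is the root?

D-flat

Stacking in thirds gives D-flat – F-flat – A-double-flat – C-flat, so D-flat is the root — D-flat half-diminished seventh.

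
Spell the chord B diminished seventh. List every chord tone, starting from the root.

B diminished seventh: diminished seventh on B.
- root: B
- minor 3rd: D
- diminished 5th: F
- diminished 7th: A♭

B  D  F  A♭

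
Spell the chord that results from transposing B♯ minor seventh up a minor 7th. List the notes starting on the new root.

A-sharp C-sharp E-sharp G-sharp

B-sharp up a minor 7th → A-sharp. New chord: A-sharp minor seventh.
- root: A-sharp
- minor 3rd: C-sharp
- perfect 5th: E-sharp
- minor 7th: G-sharp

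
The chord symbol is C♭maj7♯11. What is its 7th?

B♭

C♭maj7♯11 is built on C♭; its 7th is a major 7th above the root.
A seventh above C uses the letter B, and the major 7th above C♭ is B♭.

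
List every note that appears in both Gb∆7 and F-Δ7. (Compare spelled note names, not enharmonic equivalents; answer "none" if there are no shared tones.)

F

Gb∆7: Gb Bb Db F
F-Δ7: F Ab C E
Common to both → F.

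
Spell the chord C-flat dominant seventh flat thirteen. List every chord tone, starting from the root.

C-flat, E-flat, G-flat, B-double-flat, A-double-flat

C-flat dominant seventh flat thirteen is a dominant seventh flat thirteen built on C-flat.
- root: C-flat
- major 3rd: E-flat
- perfect 5th: G-flat
- minor 7th: B-double-flat
- minor 13th: A-double-flat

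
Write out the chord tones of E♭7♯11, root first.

E♭7♯11 is a dominant seventh sharp eleven built on E♭.
root → E♭
3rd (major 3rd) → G
5th (perfect 5th) → B♭
7th (minor 7th) → D♭
11th (augmented 11th) → A

E♭ G B♭ D♭ A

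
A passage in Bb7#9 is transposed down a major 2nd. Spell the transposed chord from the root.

Bb down a major 2nd → Ab. New chord: Ab dominant seventh sharp nine.
Ab — root
C — major 3rd
Eb — perfect 5th
Gb — minor 7th
B — augmented 9th

Ab, C, Eb, Gb, B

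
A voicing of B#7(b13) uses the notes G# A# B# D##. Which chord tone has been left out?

F##

B#7(b13) = B#, D##, F##, A#, G#. The voicing lacks the 5th (perfect 5th), F##.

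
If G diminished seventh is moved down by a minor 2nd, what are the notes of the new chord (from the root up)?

Transposed root: G → F# (minor 2nd down). So we spell F# diminished seventh:
root → F#
3rd (minor 3rd) → A
5th (diminished 5th) → C
7th (diminished 7th) → Eb

F#, A, C, Eb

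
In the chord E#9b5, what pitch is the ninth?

F##

Root of E#9b5 = E#. The 9th is a major 9th: E# up a major 9th → F##.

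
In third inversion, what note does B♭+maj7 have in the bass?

B♭+maj7 in root position is B♭–D–F♯–A.
Third inversion places the seventh in the bass, which is A.

A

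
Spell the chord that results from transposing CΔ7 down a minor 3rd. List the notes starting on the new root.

A minor 3rd down from C is A, so the new chord is A major seventh.
- root: A
- major 3rd: C#
- perfect 5th: E
- major 7th: G#

A, C#, E, G#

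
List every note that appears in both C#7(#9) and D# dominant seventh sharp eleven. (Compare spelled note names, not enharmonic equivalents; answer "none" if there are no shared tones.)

C#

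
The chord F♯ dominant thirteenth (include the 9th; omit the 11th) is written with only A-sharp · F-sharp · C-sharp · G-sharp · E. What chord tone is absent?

D-sharp

F♯ dominant thirteenth = F-sharp, A-sharp, C-sharp, E, G-sharp, D-sharp. The voicing lacks the 13th (major 13th), D-sharp.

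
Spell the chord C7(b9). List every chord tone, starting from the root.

C E G B♭ D♭

C7(b9): dominant seventh flat nine on C.
C — root
E — major 3rd
G — perfect 5th
B♭ — minor 7th
D♭ — minor 9th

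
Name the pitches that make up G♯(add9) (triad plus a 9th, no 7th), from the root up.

G♯(add9) is an added-ninth built on G♯.
- root: G♯
- major 3rd: B♯
- perfect 5th: D♯
- major 9th: A♯

G♯ – B♯ – D♯ – A♯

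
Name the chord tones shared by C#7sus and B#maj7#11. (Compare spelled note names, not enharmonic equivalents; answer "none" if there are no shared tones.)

C#7sus = C#, F#, G#, B.
B#maj7#11 = B#, D##, F##, A##, E##.
Shared: none.

none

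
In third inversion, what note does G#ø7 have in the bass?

F#

G#ø7 in root position is G#–B–D–F#.
Third inversion places the seventh in the bass, which is F#.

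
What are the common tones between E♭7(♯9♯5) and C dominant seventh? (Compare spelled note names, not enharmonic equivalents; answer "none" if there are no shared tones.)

G

E♭7(♯9♯5): Eb G B Db F#
C dominant seventh: C E G Bb
Common to both → G.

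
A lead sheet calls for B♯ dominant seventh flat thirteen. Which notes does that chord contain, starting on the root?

B♯ dominant seventh flat thirteen is a dominant seventh flat thirteen built on B#.
- root: B#
- major 3rd: D##
- perfect 5th: F##
- minor 7th: A#
- minor 13th: G#

B# – D## – F## – A# – G#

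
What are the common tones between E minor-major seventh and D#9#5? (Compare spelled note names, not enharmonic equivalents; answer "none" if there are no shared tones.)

E minor-major seventh: E G B D#
D#9#5: D# F## A## C# E#
Common to both → D#.

D#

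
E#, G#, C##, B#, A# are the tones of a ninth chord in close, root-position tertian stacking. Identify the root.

Stacking in thirds gives A# – C## – E# – G# – B#, so A# is the root — A# dominant ninth.

A#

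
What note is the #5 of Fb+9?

C

Fb+9 is built on F♭; its 5th is an augmented 5th above the root.
A fifth above F uses the letter C, and the augmented 5th above F♭ is C.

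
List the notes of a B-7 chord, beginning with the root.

B D F♯ A

Root B, quality minor seventh:
root → B
3rd (minor 3rd) → D
5th (perfect 5th) → F♯
7th (minor 7th) → A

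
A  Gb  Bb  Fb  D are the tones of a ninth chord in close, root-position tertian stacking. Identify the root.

Gb

Arranged so that each adjacent pair is a third by letter name: Gb – Bb – D – Fb – A.
The bottom of that stack, Gb, is the root (this is Gb dominant seventh sharp nine sharp five).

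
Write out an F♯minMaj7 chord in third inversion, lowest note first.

F♯minMaj7 = F#–A–C#–E#; third inversion → seventh (E#) lowest.

E#, F#, A, C#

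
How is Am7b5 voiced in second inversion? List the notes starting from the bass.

Am7b5 = A–C–Eb–G; second inversion → fifth (Eb) lowest.

Eb, G, A, C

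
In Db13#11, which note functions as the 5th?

Ab

Root of Db13#11 = Db. The 5th is a perfect 5th: Db up a perfect 5th → Ab.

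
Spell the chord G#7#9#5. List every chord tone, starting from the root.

G#7#9#5: dominant seventh sharp nine sharp five on G#.
root → G#
3rd (major 3rd) → B#
5th (augmented 5th) → D##
7th (minor 7th) → F#
9th (augmented 9th) → A##

G#, B#, D##, F#, A##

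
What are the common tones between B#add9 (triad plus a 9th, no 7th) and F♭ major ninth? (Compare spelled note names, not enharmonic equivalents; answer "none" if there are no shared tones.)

B#add9: B# D## F## C##
F♭ major ninth: Fb Ab Cb Eb Gb
Common to both → none.

none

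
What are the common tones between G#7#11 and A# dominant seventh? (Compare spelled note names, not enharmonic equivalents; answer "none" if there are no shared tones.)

G#7#11: G# B# D# F# C##
A# dominant seventh: A# C## E# G#
Common to both → G#, C##.

G# C##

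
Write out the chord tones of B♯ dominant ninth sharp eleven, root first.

B-sharp D-double-sharp F-double-sharp A-sharp C-double-sharp E-double-sharp

Root B-sharp, quality dominant ninth sharp eleven:
B-sharp — root
D-double-sharp — major 3rd
F-double-sharp — perfect 5th
A-sharp — minor 7th
C-double-sharp — major 9th
E-double-sharp — augmented 11th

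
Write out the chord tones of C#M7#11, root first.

C#M7#11 is a major seventh sharp eleven built on C#.
C# — root
E# — major 3rd
G# — perfect 5th
B# — major 7th
F## — augmented 11th

C#, E#, G#, B#, F##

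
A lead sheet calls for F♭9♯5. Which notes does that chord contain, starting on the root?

F♭9♯5 is a dominant ninth sharp five built on Fb.
Root: Fb
Major 3rd (3rd): Ab
Augmented 5th (5th): C
Minor 7th (7th): Ebb
Major 9th (9th): Gb

Fb, Ab, C, Ebb, Gb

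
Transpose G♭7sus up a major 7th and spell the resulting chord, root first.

F  Bb  C  Eb

Transposed root: Gb → F (major 7th up). So we spell F dominant seventh suspended fourth:
- root: F
- perfect 4th: Bb
- perfect 5th: C
- minor 7th: Eb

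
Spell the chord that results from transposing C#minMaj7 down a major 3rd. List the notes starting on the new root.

A, C, E, G#

Transposed root: C# → A (major 3rd down). So we spell A minor-major seventh:
A — root
C — minor 3rd
E — perfect 5th
G# — major 7th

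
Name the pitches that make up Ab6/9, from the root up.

Ab – C – Eb – F – Bb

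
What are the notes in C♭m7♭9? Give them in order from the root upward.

Root C♭, quality minor seventh flat nine:
Root: C♭
Minor 3rd (3rd): E𝄫
Perfect 5th (5th): G♭
Minor 7th (7th): B𝄫
Minor 9th (9th): D𝄫

C♭, E𝄫, G♭, B𝄫, D𝄫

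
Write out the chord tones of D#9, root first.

D#9 is a dominant ninth built on D♯.
- root: D♯
- major 3rd: F𝄪
- perfect 5th: A♯
- minor 7th: C♯
- major 9th: E♯

D♯ F𝄪 A♯ C♯ E♯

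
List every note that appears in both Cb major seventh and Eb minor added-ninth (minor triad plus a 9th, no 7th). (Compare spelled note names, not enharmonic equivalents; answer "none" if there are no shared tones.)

Cb major seventh = C♭, E♭, G♭, B♭.
Eb minor added-ninth = E♭, G♭, B♭, F.
Shared: E♭, G♭, B♭.

E♭, G♭, B♭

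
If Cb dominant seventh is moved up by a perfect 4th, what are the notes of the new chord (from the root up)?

A perfect 4th up from C♭ is F♭, so the new chord is F♭ dominant seventh.
root → F♭
3rd (major 3rd) → A♭
5th (perfect 5th) → C♭
7th (minor 7th) → E𝄫

F♭ A♭ C♭ E𝄫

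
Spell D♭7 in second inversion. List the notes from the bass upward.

In root position, D♭7 is Db–F–Ab–Cb.
Second inversion puts the fifth (Ab) in the bass.

Ab  Cb  Db  F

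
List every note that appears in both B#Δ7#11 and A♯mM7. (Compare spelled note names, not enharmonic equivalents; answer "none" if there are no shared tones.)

B#Δ7#11: B# D## F## A## E##
A♯mM7: A# C# E# G##
Common to both → none.

none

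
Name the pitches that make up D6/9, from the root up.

D6/9: six-nine on D.
Root: D
Major 3rd (3rd): F♯
Perfect 5th (5th): A
Major 6th (6th): B
Major 9th (9th): E

D  F♯  A  B  E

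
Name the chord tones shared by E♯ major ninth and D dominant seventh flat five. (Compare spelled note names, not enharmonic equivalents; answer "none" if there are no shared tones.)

none

E♯ major ninth: E-sharp G-double-sharp B-sharp D-double-sharp F-double-sharp
D dominant seventh flat five: D F-sharp A-flat C
Common to both → none.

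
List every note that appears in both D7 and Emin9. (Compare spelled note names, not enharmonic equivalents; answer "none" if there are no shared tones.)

D7 = D, F♯, A, C.
Emin9 = E, G, B, D, F♯.
Shared: D, F♯.

D, F♯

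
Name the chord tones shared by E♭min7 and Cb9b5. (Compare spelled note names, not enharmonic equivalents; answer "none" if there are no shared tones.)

Eb Db

E♭min7 = Eb, Gb, Bb, Db.
Cb9b5 = Cb, Eb, Gbb, Bbb, Db.
Shared: Eb, Db.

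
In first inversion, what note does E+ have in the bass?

E+ in root position is E–G#–B#.
First inversion places the third in the bass, which is G#.

G#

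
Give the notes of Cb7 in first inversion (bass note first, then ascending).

Cb7 = Cb–Eb–Gb–Bbb; first inversion → third (Eb) lowest.

Eb, Gb, Bbb, Cb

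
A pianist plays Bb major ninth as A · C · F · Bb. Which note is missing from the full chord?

Bb major ninth = Bb, D, F, A, C. The voicing lacks the 3rd (major 3rd), D.

D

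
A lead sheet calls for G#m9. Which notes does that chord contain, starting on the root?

Root G#, quality minor ninth:
Root: G#
Minor 3rd (3rd): B
Perfect 5th (5th): D#
Minor 7th (7th): F#
Major 9th (9th): A#

G#, B, D#, F#, A#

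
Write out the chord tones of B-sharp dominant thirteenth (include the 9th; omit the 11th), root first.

B-sharp dominant thirteenth: dominant thirteenth on B-sharp.
root → B-sharp
3rd (major 3rd) → D-double-sharp
5th (perfect 5th) → F-double-sharp
7th (minor 7th) → A-sharp
9th (major 9th) → C-double-sharp
13th (major 13th) → G-double-sharp

B-sharp D-double-sharp F-double-sharp A-sharp C-double-sharp G-double-sharp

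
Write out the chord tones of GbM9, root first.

Gb Bb Db F Ab

GbM9: major ninth on Gb.
- root: Gb
- major 3rd: Bb
- perfect 5th: Db
- major 7th: F
- major 9th: Ab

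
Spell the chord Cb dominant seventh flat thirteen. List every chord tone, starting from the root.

Cb dominant seventh flat thirteen: dominant seventh flat thirteen on Cb.
Root: Cb
Major 3rd (3rd): Eb
Perfect 5th (5th): Gb
Minor 7th (7th): Bbb
Minor 13th (13th): Abb

Cb – Eb – Gb – Bbb – Abb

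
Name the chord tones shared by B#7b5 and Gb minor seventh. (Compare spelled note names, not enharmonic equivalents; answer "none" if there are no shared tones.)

B#7b5: B# D## F# A#
Gb minor seventh: Gb Bbb Db Fb
Common to both → none.

none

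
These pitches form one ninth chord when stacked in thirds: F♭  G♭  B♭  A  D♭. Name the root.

G♭

Stacking in thirds gives G♭ – B♭ – D♭ – F♭ – A, so G♭ is the root — G♭ dominant seventh sharp nine.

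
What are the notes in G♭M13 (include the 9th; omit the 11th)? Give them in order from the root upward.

Gb – Bb – Db – F – Ab – Eb

G♭M13 is a major thirteenth built on Gb.
- root: Gb
- major 3rd: Bb
- perfect 5th: Db
- major 7th: F
- major 9th: Ab
- major 13th: Eb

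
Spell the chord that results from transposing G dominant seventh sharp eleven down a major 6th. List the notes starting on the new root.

B♭, D, F, A♭, E

Transposed root: G → B♭ (major 6th down). So we spell B♭ dominant seventh sharp eleven:
root → B♭
3rd (major 3rd) → D
5th (perfect 5th) → F
7th (minor 7th) → A♭
11th (augmented 11th) → E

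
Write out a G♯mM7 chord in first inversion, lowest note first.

B – D♯ – F𝄪 – G♯

In root position, G♯mM7 is G♯–B–D♯–F𝄪.
First inversion puts the third (B) in the bass.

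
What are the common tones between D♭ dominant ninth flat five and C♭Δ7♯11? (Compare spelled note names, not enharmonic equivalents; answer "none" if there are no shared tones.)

F C♭ E♭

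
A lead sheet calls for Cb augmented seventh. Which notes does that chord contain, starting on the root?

C-flat – E-flat – G – B-double-flat

Cb augmented seventh is an augmented seventh built on C-flat.
Root: C-flat
Major 3rd (3rd): E-flat
Augmented 5th (5th): G
Minor 7th (7th): B-double-flat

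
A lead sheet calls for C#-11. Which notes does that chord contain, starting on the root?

C♯  E  G♯  B  D♯  F♯

C#-11 is a minor eleventh built on C♯.
Root: C♯
Minor 3rd (3rd): E
Perfect 5th (5th): G♯
Minor 7th (7th): B
Major 9th (9th): D♯
Perfect 11th (11th): F♯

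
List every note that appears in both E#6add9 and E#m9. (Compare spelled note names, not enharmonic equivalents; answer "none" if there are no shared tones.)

E#  B#  F##

E#6add9: E# G## B# C## F##
E#m9: E# G# B# D# F##
Common to both → E#, B#, F##.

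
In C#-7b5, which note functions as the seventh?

Root of C#-7b5 = C#. The 7th is a minor 7th: C# up a minor 7th → B.

B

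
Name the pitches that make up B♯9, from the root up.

Root B#, quality dominant ninth:
- root: B#
- major 3rd: D##
- perfect 5th: F##
- minor 7th: A#
- major 9th: C##

B# D## F## A# C##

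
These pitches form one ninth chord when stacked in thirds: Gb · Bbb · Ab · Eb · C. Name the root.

Ab

Arranged so that each adjacent pair is a third by letter name: Ab – C – Eb – Gb – Bbb.
The bottom of that stack, Ab, is the root (this is Ab dominant seventh flat nine).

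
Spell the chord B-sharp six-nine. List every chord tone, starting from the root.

Root B-sharp, quality six-nine:
root → B-sharp
3rd (major 3rd) → D-double-sharp
5th (perfect 5th) → F-double-sharp
6th (major 6th) → G-double-sharp
9th (major 9th) → C-double-sharp

B-sharp – D-double-sharp – F-double-sharp – G-double-sharp – C-double-sharp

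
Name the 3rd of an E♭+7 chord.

G

Root of E♭+7 = E♭. The 3rd is a major 3rd: E♭ up a major 3rd → G.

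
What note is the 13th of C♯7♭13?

A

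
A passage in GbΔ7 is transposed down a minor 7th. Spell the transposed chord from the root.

Gb down a minor 7th → Ab. New chord: Ab major seventh.
Root: Ab
Major 3rd (3rd): C
Perfect 5th (5th): Eb
Major 7th (7th): G

Ab, C, Eb, G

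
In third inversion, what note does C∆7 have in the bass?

C∆7 in root position is C–E–G–B.
Third inversion places the seventh in the bass, which is B.

B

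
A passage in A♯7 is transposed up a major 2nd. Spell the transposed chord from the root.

A major 2nd up from A# is B#, so the new chord is B# dominant seventh.
Root: B#
Major 3rd (3rd): D##
Perfect 5th (5th): F##
Minor 7th (7th): A#

B# D## F## A#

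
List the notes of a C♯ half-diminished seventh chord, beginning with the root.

C-sharp E G B

Root C-sharp, quality half-diminished seventh:
Root: C-sharp
Minor 3rd (3rd): E
Diminished 5th (5th): G
Minor 7th (7th): B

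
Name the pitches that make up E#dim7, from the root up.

Root E♯, quality diminished seventh:
- root: E♯
- minor 3rd: G♯
- diminished 5th: B
- diminished 7th: D

E♯, G♯, B, D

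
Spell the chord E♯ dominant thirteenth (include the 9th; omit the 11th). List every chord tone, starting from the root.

Root E-sharp, quality dominant thirteenth:
E-sharp — root
G-double-sharp — major 3rd
B-sharp — perfect 5th
D-sharp — minor 7th
F-double-sharp — major 9th
C-double-sharp — major 13th

E-sharp  G-double-sharp  B-sharp  D-sharp  F-double-sharp  C-double-sharp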